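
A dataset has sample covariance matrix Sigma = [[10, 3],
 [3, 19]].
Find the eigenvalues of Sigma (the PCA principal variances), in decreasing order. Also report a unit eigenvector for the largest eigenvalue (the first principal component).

Step 1 — characteristic polynomial of 2×2 Sigma:
  det(Sigma - λI) = λ² - trace · λ + det = 0.
  trace = 10 + 19 = 29, det = 10·19 - (3)² = 181.
Step 2 — discriminant:
  Δ = trace² - 4·det = 841 - 724 = 117.
Step 3 — eigenvalues:
  λ = (trace ± √Δ)/2 = (29 ± 10.8167)/2,
  λ_1 = 19.9083,  λ_2 = 9.0917.

Step 4 — unit eigenvector for λ_1: solve (Sigma - λ_1 I)v = 0. First row:
  (10 - 19.9083)·v_x + (3)·v_y = 0, i.e. (-9.9083)·v_x + (3)·v_y = 0,
  so v ∝ (b, λ_1 - a) = (3, 9.9083) = u.
  ||u|| = √((3)² + (9.9083)²) = √(107.1749) ≈ 10.3525,
  v_1 = u/||u|| ≈ (0.2898, 0.9571) (||v_1|| = 1).

λ_1 = 19.9083,  λ_2 = 9.0917;  v_1 ≈ (0.2898, 0.9571)


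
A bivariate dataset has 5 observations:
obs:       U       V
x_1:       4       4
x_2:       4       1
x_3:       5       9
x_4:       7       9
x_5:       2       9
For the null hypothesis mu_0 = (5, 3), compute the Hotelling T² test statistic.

Step 1 — sample mean vector:
  mean(U) = (4 + 4 + 5 + 7 + 2) / 5 = 22/5 = 4.4
  mean(V) = (4 + 1 + 9 + 9 + 9) / 5 = 32/5 = 6.4
  x̄ = (4.4, 6.4),  deviation x̄ - mu_0 = (4.4, 6.4) - (5, 3) = (-0.6, 3.4).

Step 2 — sample covariance matrix, S[i,j] = (1/(n-1)) · Σ_k (x_{k,i} - mean_i) · (x_{k,j} - mean_j), divisor n-1 = 4:
  S[U,U] = ((-0.4)·(-0.4) + (-0.4)·(-0.4) + (0.6)·(0.6) + (2.6)·(2.6) + (-2.4)·(-2.4)) / 4 = 13.2/4 = 3.3
  S[U,V] = ((-0.4)·(-2.4) + (-0.4)·(-5.4) + (0.6)·(2.6) + (2.6)·(2.6) + (-2.4)·(2.6)) / 4 = 5.2/4 = 1.3
  S[V,V] = ((-2.4)·(-2.4) + (-5.4)·(-5.4) + (2.6)·(2.6) + (2.6)·(2.6) + (2.6)·(2.6)) / 4 = 55.2/4 = 13.8
  S = [[3.3, 1.3],
 [1.3, 13.8]].

Step 3 — invert S. det(S) = 3.3·13.8 - (1.3)² = 43.85.
  S^{-1} = (1/det) · [[d, -b], [-b, a]] = [[0.3147, -0.0296],
 [-0.0296, 0.0753]].

Step 4 — quadratic form (x̄ - mu_0)^T · S^{-1} · (x̄ - mu_0):
  S^{-1} · (x̄ - mu_0) = (-0.2896, 0.2737),
  (x̄ - mu_0)^T · [...] = (-0.6)·(-0.2896) + (3.4)·(0.2737) = 1.1042.

Step 5 — scale by n: T² = 5 · 1.1042 = 5.5211.

T² ≈ 5.5211


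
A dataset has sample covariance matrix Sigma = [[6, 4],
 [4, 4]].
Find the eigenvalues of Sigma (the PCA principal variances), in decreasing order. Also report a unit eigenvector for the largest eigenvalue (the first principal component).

Step 1 — characteristic polynomial of 2×2 Sigma:
  det(Sigma - λI) = λ² - trace · λ + det = 0.
  trace = 6 + 4 = 10, det = 6·4 - (4)² = 8.
Step 2 — discriminant:
  Δ = trace² - 4·det = 100 - 32 = 68.
Step 3 — eigenvalues:
  λ = (trace ± √Δ)/2 = (10 ± 8.2462)/2,
  λ_1 = 9.1231,  λ_2 = 0.8769.

Step 4 — unit eigenvector for λ_1: solve (Sigma - λ_1 I)v = 0. First row:
  (6 - 9.1231)·v_x + (4)·v_y = 0, i.e. (-3.1231)·v_x + (4)·v_y = 0,
  so v ∝ (b, λ_1 - a) = (4, 3.1231) = u.
  ||u|| = √((4)² + (3.1231)²) = √(25.7538) ≈ 5.0748,
  v_1 = u/||u|| ≈ (0.7882, 0.6154) (||v_1|| = 1).

λ_1 = 9.1231,  λ_2 = 0.8769;  v_1 ≈ (0.7882, 0.6154)


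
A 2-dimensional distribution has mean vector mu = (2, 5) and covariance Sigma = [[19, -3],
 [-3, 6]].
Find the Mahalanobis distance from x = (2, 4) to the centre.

Step 1 — centre the observation: (x - mu) = (0, -1).

Step 2 — invert Sigma. det(Sigma) = 19·6 - (-3)² = 105.
  Sigma^{-1} = (1/det) · [[d, -b], [-b, a]] = [[0.0571, 0.0286],
 [0.0286, 0.181]].

Step 3 — form the quadratic (x - mu)^T · Sigma^{-1} · (x - mu):
  Sigma^{-1} · (x - mu) = (-0.0286, -0.181).
  (x - mu)^T · [Sigma^{-1} · (x - mu)] = (0)·(-0.0286) + (-1)·(-0.181) = 0.181.

Step 4 — take square root: d = √(0.181) ≈ 0.4254.

d(x, mu) = √(0.181) ≈ 0.4254


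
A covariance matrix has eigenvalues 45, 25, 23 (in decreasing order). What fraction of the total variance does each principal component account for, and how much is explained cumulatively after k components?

Step 1 — total variance = trace(Sigma) = Σ λ_i = 45 + 25 + 23 = 93.

Step 2 — fraction explained by component i = λ_i / Σ λ:
  PC1: 45/93 = 0.4839
  PC2: 25/93 = 0.2688
  PC3: 23/93 = 0.2473

Step 3 — cumulative fraction after k components = (λ_1 + ... + λ_k) / Σ λ:
  k = 1: 45/93 = 0.4839
  k = 2: (45 + 25)/93 = 70/93 = 0.7527
  k = 3: (45 + 25 + 23)/93 = 93/93 = 1

Summary (fraction, with percent):

explained: PC1 0.4839 (48.39%), PC2 0.2688 (26.88%), PC3 0.2473 (24.73%);  cumulative: 0.4839, 0.7527, 1


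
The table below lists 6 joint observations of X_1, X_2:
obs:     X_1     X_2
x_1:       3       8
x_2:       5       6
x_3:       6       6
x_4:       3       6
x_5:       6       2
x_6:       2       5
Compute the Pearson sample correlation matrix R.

Step 1 — column means:
  mean(X_1) = (3 + 5 + 6 + 3 + 6 + 2) / 6 = 25/6 = 4.1667
  mean(X_2) = (8 + 6 + 6 + 6 + 2 + 5) / 6 = 33/6 = 5.5

Step 2 — sample variances and covariances s[i,j] = (1/(n-1)) · Σ_k (x_{k,i} - mean_i) · (x_{k,j} - mean_j), with n-1 = 5:
  s[X_1,X_1] = ((-1.1667)·(-1.1667) + (0.8333)·(0.8333) + (1.8333)·(1.8333) + (-1.1667)·(-1.1667) + (1.8333)·(1.8333) + (-2.1667)·(-2.1667)) / 5 = 14.8333/5 = 2.9667
  s[X_1,X_2] = ((-1.1667)·(2.5) + (0.8333)·(0.5) + (1.8333)·(0.5) + (-1.1667)·(0.5) + (1.8333)·(-3.5) + (-2.1667)·(-0.5)) / 5 = -7.5/5 = -1.5
  s[X_2,X_2] = ((2.5)·(2.5) + (0.5)·(0.5) + (0.5)·(0.5) + (0.5)·(0.5) + (-3.5)·(-3.5) + (-0.5)·(-0.5)) / 5 = 19.5/5 = 3.9
  Sample standard deviations s_i = √(s[i,i]):
  s(X_1) = √(2.9667) = 1.7224
  s(X_2) = √(3.9) = 1.9748

Step 3 — r_{ij} = s_{ij} / (s_i · s_j):
  r[X_1,X_1] = 1 (diagonal).
  r[X_1,X_2] = -1.5 / (1.7224 · 1.9748) = -1.5 / 3.4015 = -0.441
  r[X_2,X_2] = 1 (diagonal).

R is symmetric with unit diagonal. Assembling:

R = [[1, -0.441],
 [-0.441, 1]]


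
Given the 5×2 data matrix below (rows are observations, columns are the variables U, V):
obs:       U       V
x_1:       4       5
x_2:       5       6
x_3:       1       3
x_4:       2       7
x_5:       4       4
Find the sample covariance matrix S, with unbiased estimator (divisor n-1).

Step 1 — column means:
  mean(U) = (4 + 5 + 1 + 2 + 4) / 5 = 16/5 = 3.2
  mean(V) = (5 + 6 + 3 + 7 + 4) / 5 = 25/5 = 5

Step 2 — sample covariance S[i,j] = (1/(n-1)) · Σ_k (x_{k,i} - mean_i) · (x_{k,j} - mean_j), with n-1 = 4.
  S[U,U] = ((0.8)·(0.8) + (1.8)·(1.8) + (-2.2)·(-2.2) + (-1.2)·(-1.2) + (0.8)·(0.8)) / 4 = 10.8/4 = 2.7
  S[U,V] = ((0.8)·(0) + (1.8)·(1) + (-2.2)·(-2) + (-1.2)·(2) + (0.8)·(-1)) / 4 = 3/4 = 0.75
  S[V,V] = ((0)·(0) + (1)·(1) + (-2)·(-2) + (2)·(2) + (-1)·(-1)) / 4 = 10/4 = 2.5

S is symmetric (S[j,i] = S[i,j]). Assembling:

S = [[2.7, 0.75],
 [0.75, 2.5]]


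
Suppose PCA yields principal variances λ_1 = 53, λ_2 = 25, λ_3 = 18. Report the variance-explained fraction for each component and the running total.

Step 1 — total variance = trace(Sigma) = Σ λ_i = 53 + 25 + 18 = 96.

Step 2 — fraction explained by component i = λ_i / Σ λ:
  PC1: 53/96 = 0.5521
  PC2: 25/96 = 0.2604
  PC3: 18/96 = 0.1875

Step 3 — cumulative fraction after k components = (λ_1 + ... + λ_k) / Σ λ:
  k = 1: 53/96 = 0.5521
  k = 2: (53 + 25)/96 = 78/96 = 0.8125
  k = 3: (53 + 25 + 18)/96 = 96/96 = 1

Summary (fraction, with percent):

explained: PC1 0.5521 (55.21%), PC2 0.2604 (26.04%), PC3 0.1875 (18.75%);  cumulative: 0.5521, 0.8125, 1


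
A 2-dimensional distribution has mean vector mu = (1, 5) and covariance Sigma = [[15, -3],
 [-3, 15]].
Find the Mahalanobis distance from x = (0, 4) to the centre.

Step 1 — centre the observation: (x - mu) = (-1, -1).

Step 2 — invert Sigma. det(Sigma) = 15·15 - (-3)² = 216.
  Sigma^{-1} = (1/det) · [[d, -b], [-b, a]] = [[0.0694, 0.0139],
 [0.0139, 0.0694]].

Step 3 — form the quadratic (x - mu)^T · Sigma^{-1} · (x - mu):
  Sigma^{-1} · (x - mu) = (-0.0833, -0.0833).
  (x - mu)^T · [Sigma^{-1} · (x - mu)] = (-1)·(-0.0833) + (-1)·(-0.0833) = 0.1667.

Step 4 — take square root: d = √(0.1667) ≈ 0.4082.

d(x, mu) = √(0.1667) ≈ 0.4082


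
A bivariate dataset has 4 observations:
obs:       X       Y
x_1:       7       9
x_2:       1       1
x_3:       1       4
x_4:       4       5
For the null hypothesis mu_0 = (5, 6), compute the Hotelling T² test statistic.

Step 1 — sample mean vector:
  mean(X) = (7 + 1 + 1 + 4) / 4 = 13/4 = 3.25
  mean(Y) = (9 + 1 + 4 + 5) / 4 = 19/4 = 4.75
  x̄ = (3.25, 4.75),  deviation x̄ - mu_0 = (3.25, 4.75) - (5, 6) = (-1.75, -1.25).

Step 2 — sample covariance matrix, S[i,j] = (1/(n-1)) · Σ_k (x_{k,i} - mean_i) · (x_{k,j} - mean_j), divisor n-1 = 3:
  S[X,X] = ((3.75)·(3.75) + (-2.25)·(-2.25) + (-2.25)·(-2.25) + (0.75)·(0.75)) / 3 = 24.75/3 = 8.25
  S[X,Y] = ((3.75)·(4.25) + (-2.25)·(-3.75) + (-2.25)·(-0.75) + (0.75)·(0.25)) / 3 = 26.25/3 = 8.75
  S[Y,Y] = ((4.25)·(4.25) + (-3.75)·(-3.75) + (-0.75)·(-0.75) + (0.25)·(0.25)) / 3 = 32.75/3 = 10.9167
  S = [[8.25, 8.75],
 [8.75, 10.9167]].

Step 3 — invert S. det(S) = 8.25·10.9167 - (8.75)² = 13.5.
  S^{-1} = (1/det) · [[d, -b], [-b, a]] = [[0.8086, -0.6481],
 [-0.6481, 0.6111]].

Step 4 — quadratic form (x̄ - mu_0)^T · S^{-1} · (x̄ - mu_0):
  S^{-1} · (x̄ - mu_0) = (-0.6049, 0.3704),
  (x̄ - mu_0)^T · [...] = (-1.75)·(-0.6049) + (-1.25)·(0.3704) = 0.5957.

Step 5 — scale by n: T² = 4 · 0.5957 = 2.3827.

T² ≈ 2.3827


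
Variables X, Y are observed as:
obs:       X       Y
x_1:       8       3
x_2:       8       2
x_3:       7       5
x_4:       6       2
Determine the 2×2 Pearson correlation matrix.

Step 1 — column means:
  mean(X) = (8 + 8 + 7 + 6) / 4 = 29/4 = 7.25
  mean(Y) = (3 + 2 + 5 + 2) / 4 = 12/4 = 3

Step 2 — sample variances and covariances s[i,j] = (1/(n-1)) · Σ_k (x_{k,i} - mean_i) · (x_{k,j} - mean_j), with n-1 = 3:
  s[X,X] = ((0.75)·(0.75) + (0.75)·(0.75) + (-0.25)·(-0.25) + (-1.25)·(-1.25)) / 3 = 2.75/3 = 0.9167
  s[X,Y] = ((0.75)·(0) + (0.75)·(-1) + (-0.25)·(2) + (-1.25)·(-1)) / 3 = 0/3 = 0
  s[Y,Y] = ((0)·(0) + (-1)·(-1) + (2)·(2) + (-1)·(-1)) / 3 = 6/3 = 2
  Sample standard deviations s_i = √(s[i,i]):
  s(X) = √(0.9167) = 0.9574
  s(Y) = √(2) = 1.4142

Step 3 — r_{ij} = s_{ij} / (s_i · s_j):
  r[X,X] = 1 (diagonal).
  r[X,Y] = 0 / (0.9574 · 1.4142) = 0 / 1.354 = 0
  r[Y,Y] = 1 (diagonal).

R is symmetric with unit diagonal. Assembling:

R = [[1, 0],
 [0, 1]]


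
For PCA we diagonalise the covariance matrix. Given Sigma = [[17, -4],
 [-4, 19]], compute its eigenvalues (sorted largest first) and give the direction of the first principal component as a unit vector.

Step 1 — characteristic polynomial of 2×2 Sigma:
  det(Sigma - λI) = λ² - trace · λ + det = 0.
  trace = 17 + 19 = 36, det = 17·19 - (-4)² = 307.
Step 2 — discriminant:
  Δ = trace² - 4·det = 1296 - 1228 = 68.
Step 3 — eigenvalues:
  λ = (trace ± √Δ)/2 = (36 ± 8.2462)/2,
  λ_1 = 22.1231,  λ_2 = 13.8769.

Step 4 — unit eigenvector for λ_1: solve (Sigma - λ_1 I)v = 0. First row:
  (17 - 22.1231)·v_x + (-4)·v_y = 0, i.e. (-5.1231)·v_x + (-4)·v_y = 0,
  so v ∝ (b, λ_1 - a) = (-4, 5.1231); multiply by -1 so the first entry is positive: u = (4, -5.1231).
  ||u|| = √((4)² + (-5.1231)²) = √(42.2462) ≈ 6.4997,
  v_1 = u/||u|| ≈ (0.6154, -0.7882) (||v_1|| = 1).

λ_1 = 22.1231,  λ_2 = 13.8769;  v_1 ≈ (0.6154, -0.7882)


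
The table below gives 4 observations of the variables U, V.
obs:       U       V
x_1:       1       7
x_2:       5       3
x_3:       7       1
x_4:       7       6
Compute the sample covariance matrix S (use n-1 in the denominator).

Step 1 — column means:
  mean(U) = (1 + 5 + 7 + 7) / 4 = 20/4 = 5
  mean(V) = (7 + 3 + 1 + 6) / 4 = 17/4 = 4.25

Step 2 — sample covariance S[i,j] = (1/(n-1)) · Σ_k (x_{k,i} - mean_i) · (x_{k,j} - mean_j), with n-1 = 3.
  S[U,U] = ((-4)·(-4) + (0)·(0) + (2)·(2) + (2)·(2)) / 3 = 24/3 = 8
  S[U,V] = ((-4)·(2.75) + (0)·(-1.25) + (2)·(-3.25) + (2)·(1.75)) / 3 = -14/3 = -4.6667
  S[V,V] = ((2.75)·(2.75) + (-1.25)·(-1.25) + (-3.25)·(-3.25) + (1.75)·(1.75)) / 3 = 22.75/3 = 7.5833

S is symmetric (S[j,i] = S[i,j]). Assembling:

S = [[8, -4.6667],
 [-4.6667, 7.5833]]


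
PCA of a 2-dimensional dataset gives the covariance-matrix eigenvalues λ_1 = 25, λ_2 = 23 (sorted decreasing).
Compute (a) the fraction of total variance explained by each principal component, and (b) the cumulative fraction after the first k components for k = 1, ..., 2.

Step 1 — total variance = trace(Sigma) = Σ λ_i = 25 + 23 = 48.

Step 2 — fraction explained by component i = λ_i / Σ λ:
  PC1: 25/48 = 0.5208
  PC2: 23/48 = 0.4792

Step 3 — cumulative fraction after k components = (λ_1 + ... + λ_k) / Σ λ:
  k = 1: 25/48 = 0.5208
  k = 2: (25 + 23)/48 = 48/48 = 1

Summary (fraction, with percent):

explained: PC1 0.5208 (52.08%), PC2 0.4792 (47.92%);  cumulative: 0.5208, 1


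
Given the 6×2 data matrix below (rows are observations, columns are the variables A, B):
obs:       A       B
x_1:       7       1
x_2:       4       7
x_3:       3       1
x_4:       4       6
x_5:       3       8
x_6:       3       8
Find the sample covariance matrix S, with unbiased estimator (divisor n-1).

Step 1 — column means:
  mean(A) = (7 + 4 + 3 + 4 + 3 + 3) / 6 = 24/6 = 4
  mean(B) = (1 + 7 + 1 + 6 + 8 + 8) / 6 = 31/6 = 5.1667

Step 2 — sample covariance S[i,j] = (1/(n-1)) · Σ_k (x_{k,i} - mean_i) · (x_{k,j} - mean_j), with n-1 = 5.
  S[A,A] = ((3)·(3) + (0)·(0) + (-1)·(-1) + (0)·(0) + (-1)·(-1) + (-1)·(-1)) / 5 = 12/5 = 2.4
  S[A,B] = ((3)·(-4.1667) + (0)·(1.8333) + (-1)·(-4.1667) + (0)·(0.8333) + (-1)·(2.8333) + (-1)·(2.8333)) / 5 = -14/5 = -2.8
  S[B,B] = ((-4.1667)·(-4.1667) + (1.8333)·(1.8333) + (-4.1667)·(-4.1667) + (0.8333)·(0.8333) + (2.8333)·(2.8333) + (2.8333)·(2.8333)) / 5 = 54.8333/5 = 10.9667

S is symmetric (S[j,i] = S[i,j]). Assembling:

S = [[2.4, -2.8],
 [-2.8, 10.9667]]


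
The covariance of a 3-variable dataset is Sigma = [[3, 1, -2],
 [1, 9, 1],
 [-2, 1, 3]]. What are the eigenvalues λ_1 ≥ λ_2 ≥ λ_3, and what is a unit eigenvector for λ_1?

Step 1 — characteristic polynomial p(λ) = det(λI - Sigma) = λ³ - tr·λ² + c_1·λ - det, where tr = trace, c_1 = sum of the principal 2×2 minors, det = det(Sigma):
  tr = 3 + 9 + 3 = 15,
  c_1 = (3·9 - (1)²) + (3·3 - (-2)²) + (9·3 - (1)²) = 26 + 5 + 26 = 57,
  det = 3·(9·3 - (1)²) - (1)·((1)·3 - (1)·(-2)) + (-2)·((1)·(1) - 9·(-2)) = 3·(26) - (1)·(5) + (-2)·(19) = 35.
  So p(λ) = λ³ - 15λ² + 57λ - 35.
Step 2 — look for an integer root (rational root theorem: any rational root is an integer divisor of 35). Testing λ = 5:
  p(5) = 125 - 375 + 285 - 35 = 0  ✓
  Dividing out (λ - 5): p(λ) = (λ - 5)(λ² - 10λ + 7).
Step 3 — remaining eigenvalues from the quadratic λ² - 10λ + 7 = 0:
  Δ = 10² - 4·7 = 100 - 28 = 72,  λ = (10 ± √72)/2 = (10 ± 8.4853)/2 ≈ 9.2426 or 0.7574.
  Sorted: λ_1 = 9.2426,  λ_2 = 5,  λ_3 = 0.7574  (check: sum = 15 = tr ✓).

Step 4 — unit eigenvector for λ_1 ≈ 9.2426: v spans the null space of (Sigma - λ_1 I), whose rows are
  r_1 = (-6.2426, 1, -2),  r_2 = (1, -0.2426, 1),  r_3 = (-2, 1, -6.2426).
  v is orthogonal to every row, so take v ∝ r_1 × r_2 = ((1)·(1) - (-2)·(-0.2426), (-2)·(1) - (-6.2426)·(1), (-6.2426)·(-0.2426) - (1)·(1)) ≈ (0.5147, 4.2426, 0.5147).
  Let u = (0.5147, 4.2426, 0.5147).
  ||u|| = √((0.5147)² + (4.2426)² + (0.5147)²) = √(18.5299) ≈ 4.3046,  v_1 = u/||u|| ≈ (0.1196, 0.9856, 0.1196) (||v_1|| = 1).

λ_1 = 9.2426,  λ_2 = 5,  λ_3 = 0.7574;  v_1 ≈ (0.1196, 0.9856, 0.1196)


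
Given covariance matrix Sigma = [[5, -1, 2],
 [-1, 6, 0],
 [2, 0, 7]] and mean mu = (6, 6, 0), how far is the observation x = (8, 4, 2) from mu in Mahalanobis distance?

Step 1 — centre the observation: (x - mu) = (2, -2, 2).

Step 2 — invert Sigma (cofactor / det for 3×3, or solve directly):
  Sigma^{-1} = [[0.2346, 0.0391, -0.067],
 [0.0391, 0.1732, -0.0112],
 [-0.067, -0.0112, 0.162]].

Step 3 — form the quadratic (x - mu)^T · Sigma^{-1} · (x - mu):
  Sigma^{-1} · (x - mu) = (0.257, -0.2905, 0.2123).
  (x - mu)^T · [Sigma^{-1} · (x - mu)] = (2)·(0.257) + (-2)·(-0.2905) + (2)·(0.2123) = 1.5196.

Step 4 — take square root: d = √(1.5196) ≈ 1.2327.

d(x, mu) = √(1.5196) ≈ 1.2327


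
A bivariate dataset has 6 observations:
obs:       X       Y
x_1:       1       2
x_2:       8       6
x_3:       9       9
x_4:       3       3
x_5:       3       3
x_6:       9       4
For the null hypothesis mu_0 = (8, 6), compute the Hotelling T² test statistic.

Step 1 — sample mean vector:
  mean(X) = (1 + 8 + 9 + 3 + 3 + 9) / 6 = 33/6 = 5.5
  mean(Y) = (2 + 6 + 9 + 3 + 3 + 4) / 6 = 27/6 = 4.5
  x̄ = (5.5, 4.5),  deviation x̄ - mu_0 = (5.5, 4.5) - (8, 6) = (-2.5, -1.5).

Step 2 — sample covariance matrix, S[i,j] = (1/(n-1)) · Σ_k (x_{k,i} - mean_i) · (x_{k,j} - mean_j), divisor n-1 = 5:
  S[X,X] = ((-4.5)·(-4.5) + (2.5)·(2.5) + (3.5)·(3.5) + (-2.5)·(-2.5) + (-2.5)·(-2.5) + (3.5)·(3.5)) / 5 = 63.5/5 = 12.7
  S[X,Y] = ((-4.5)·(-2.5) + (2.5)·(1.5) + (3.5)·(4.5) + (-2.5)·(-1.5) + (-2.5)·(-1.5) + (3.5)·(-0.5)) / 5 = 36.5/5 = 7.3
  S[Y,Y] = ((-2.5)·(-2.5) + (1.5)·(1.5) + (4.5)·(4.5) + (-1.5)·(-1.5) + (-1.5)·(-1.5) + (-0.5)·(-0.5)) / 5 = 33.5/5 = 6.7
  S = [[12.7, 7.3],
 [7.3, 6.7]].

Step 3 — invert S. det(S) = 12.7·6.7 - (7.3)² = 31.8.
  S^{-1} = (1/det) · [[d, -b], [-b, a]] = [[0.2107, -0.2296],
 [-0.2296, 0.3994]].

Step 4 — quadratic form (x̄ - mu_0)^T · S^{-1} · (x̄ - mu_0):
  S^{-1} · (x̄ - mu_0) = (-0.1824, -0.0252),
  (x̄ - mu_0)^T · [...] = (-2.5)·(-0.1824) + (-1.5)·(-0.0252) = 0.4937.

Step 5 — scale by n: T² = 6 · 0.4937 = 2.9623.

T² ≈ 2.9623


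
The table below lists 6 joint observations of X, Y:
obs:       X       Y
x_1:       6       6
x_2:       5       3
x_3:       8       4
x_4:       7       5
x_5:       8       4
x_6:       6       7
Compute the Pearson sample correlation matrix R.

Step 1 — column means:
  mean(X) = (6 + 5 + 8 + 7 + 8 + 6) / 6 = 40/6 = 6.6667
  mean(Y) = (6 + 3 + 4 + 5 + 4 + 7) / 6 = 29/6 = 4.8333

Step 2 — sample variances and covariances s[i,j] = (1/(n-1)) · Σ_k (x_{k,i} - mean_i) · (x_{k,j} - mean_j), with n-1 = 5:
  s[X,X] = ((-0.6667)·(-0.6667) + (-1.6667)·(-1.6667) + (1.3333)·(1.3333) + (0.3333)·(0.3333) + (1.3333)·(1.3333) + (-0.6667)·(-0.6667)) / 5 = 7.3333/5 = 1.4667
  s[X,Y] = ((-0.6667)·(1.1667) + (-1.6667)·(-1.8333) + (1.3333)·(-0.8333) + (0.3333)·(0.1667) + (1.3333)·(-0.8333) + (-0.6667)·(2.1667)) / 5 = -1.3333/5 = -0.2667
  s[Y,Y] = ((1.1667)·(1.1667) + (-1.8333)·(-1.8333) + (-0.8333)·(-0.8333) + (0.1667)·(0.1667) + (-0.8333)·(-0.8333) + (2.1667)·(2.1667)) / 5 = 10.8333/5 = 2.1667
  Sample standard deviations s_i = √(s[i,i]):
  s(X) = √(1.4667) = 1.2111
  s(Y) = √(2.1667) = 1.472

Step 3 — r_{ij} = s_{ij} / (s_i · s_j):
  r[X,X] = 1 (diagonal).
  r[X,Y] = -0.2667 / (1.2111 · 1.472) = -0.2667 / 1.7826 = -0.1496
  r[Y,Y] = 1 (diagonal).

R is symmetric with unit diagonal. Assembling:

R = [[1, -0.1496],
 [-0.1496, 1]]


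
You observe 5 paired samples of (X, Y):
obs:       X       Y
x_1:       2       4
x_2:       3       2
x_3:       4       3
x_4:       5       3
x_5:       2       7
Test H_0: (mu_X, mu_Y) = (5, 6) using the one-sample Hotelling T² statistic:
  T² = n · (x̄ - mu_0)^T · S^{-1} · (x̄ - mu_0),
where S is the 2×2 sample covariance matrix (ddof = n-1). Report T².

Step 1 — sample mean vector:
  mean(X) = (2 + 3 + 4 + 5 + 2) / 5 = 16/5 = 3.2
  mean(Y) = (4 + 2 + 3 + 3 + 7) / 5 = 19/5 = 3.8
  x̄ = (3.2, 3.8),  deviation x̄ - mu_0 = (3.2, 3.8) - (5, 6) = (-1.8, -2.2).

Step 2 — sample covariance matrix, S[i,j] = (1/(n-1)) · Σ_k (x_{k,i} - mean_i) · (x_{k,j} - mean_j), divisor n-1 = 4:
  S[X,X] = ((-1.2)·(-1.2) + (-0.2)·(-0.2) + (0.8)·(0.8) + (1.8)·(1.8) + (-1.2)·(-1.2)) / 4 = 6.8/4 = 1.7
  S[X,Y] = ((-1.2)·(0.2) + (-0.2)·(-1.8) + (0.8)·(-0.8) + (1.8)·(-0.8) + (-1.2)·(3.2)) / 4 = -5.8/4 = -1.45
  S[Y,Y] = ((0.2)·(0.2) + (-1.8)·(-1.8) + (-0.8)·(-0.8) + (-0.8)·(-0.8) + (3.2)·(3.2)) / 4 = 14.8/4 = 3.7
  S = [[1.7, -1.45],
 [-1.45, 3.7]].

Step 3 — invert S. det(S) = 1.7·3.7 - (-1.45)² = 4.1875.
  S^{-1} = (1/det) · [[d, -b], [-b, a]] = [[0.8836, 0.3463],
 [0.3463, 0.406]].

Step 4 — quadratic form (x̄ - mu_0)^T · S^{-1} · (x̄ - mu_0):
  S^{-1} · (x̄ - mu_0) = (-2.3522, -1.5164),
  (x̄ - mu_0)^T · [...] = (-1.8)·(-2.3522) + (-2.2)·(-1.5164) = 7.5701.

Step 5 — scale by n: T² = 5 · 7.5701 = 37.8507.

T² ≈ 37.8507


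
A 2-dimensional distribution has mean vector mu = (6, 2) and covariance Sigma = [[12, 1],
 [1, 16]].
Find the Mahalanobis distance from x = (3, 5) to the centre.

Step 1 — centre the observation: (x - mu) = (-3, 3).

Step 2 — invert Sigma. det(Sigma) = 12·16 - (1)² = 191.
  Sigma^{-1} = (1/det) · [[d, -b], [-b, a]] = [[0.0838, -0.0052],
 [-0.0052, 0.0628]].

Step 3 — form the quadratic (x - mu)^T · Sigma^{-1} · (x - mu):
  Sigma^{-1} · (x - mu) = (-0.267, 0.2042).
  (x - mu)^T · [Sigma^{-1} · (x - mu)] = (-3)·(-0.267) + (3)·(0.2042) = 1.4136.

Step 4 — take square root: d = √(1.4136) ≈ 1.189.

d(x, mu) = √(1.4136) ≈ 1.189


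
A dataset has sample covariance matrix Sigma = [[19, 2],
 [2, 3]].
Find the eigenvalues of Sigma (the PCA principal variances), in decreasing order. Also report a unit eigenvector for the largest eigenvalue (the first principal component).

Step 1 — characteristic polynomial of 2×2 Sigma:
  det(Sigma - λI) = λ² - trace · λ + det = 0.
  trace = 19 + 3 = 22, det = 19·3 - (2)² = 53.
Step 2 — discriminant:
  Δ = trace² - 4·det = 484 - 212 = 272.
Step 3 — eigenvalues:
  λ = (trace ± √Δ)/2 = (22 ± 16.4924)/2,
  λ_1 = 19.2462,  λ_2 = 2.7538.

Step 4 — unit eigenvector for λ_1: solve (Sigma - λ_1 I)v = 0. First row:
  (19 - 19.2462)·v_x + (2)·v_y = 0, i.e. (-0.2462)·v_x + (2)·v_y = 0,
  so v ∝ (b, λ_1 - a) = (2, 0.2462) = u.
  ||u|| = √((2)² + (0.2462)²) = √(4.0606) ≈ 2.0151,
  v_1 = u/||u|| ≈ (0.9925, 0.1222) (||v_1|| = 1).

λ_1 = 19.2462,  λ_2 = 2.7538;  v_1 ≈ (0.9925, 0.1222)


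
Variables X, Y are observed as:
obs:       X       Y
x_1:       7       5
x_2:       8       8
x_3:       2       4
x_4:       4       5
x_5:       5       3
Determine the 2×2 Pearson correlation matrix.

Step 1 — column means:
  mean(X) = (7 + 8 + 2 + 4 + 5) / 5 = 26/5 = 5.2
  mean(Y) = (5 + 8 + 4 + 5 + 3) / 5 = 25/5 = 5

Step 2 — sample variances and covariances s[i,j] = (1/(n-1)) · Σ_k (x_{k,i} - mean_i) · (x_{k,j} - mean_j), with n-1 = 4:
  s[X,X] = ((1.8)·(1.8) + (2.8)·(2.8) + (-3.2)·(-3.2) + (-1.2)·(-1.2) + (-0.2)·(-0.2)) / 4 = 22.8/4 = 5.7
  s[X,Y] = ((1.8)·(0) + (2.8)·(3) + (-3.2)·(-1) + (-1.2)·(0) + (-0.2)·(-2)) / 4 = 12/4 = 3
  s[Y,Y] = ((0)·(0) + (3)·(3) + (-1)·(-1) + (0)·(0) + (-2)·(-2)) / 4 = 14/4 = 3.5
  Sample standard deviations s_i = √(s[i,i]):
  s(X) = √(5.7) = 2.3875
  s(Y) = √(3.5) = 1.8708

Step 3 — r_{ij} = s_{ij} / (s_i · s_j):
  r[X,X] = 1 (diagonal).
  r[X,Y] = 3 / (2.3875 · 1.8708) = 3 / 4.4665 = 0.6717
  r[Y,Y] = 1 (diagonal).

R is symmetric with unit diagonal. Assembling:

R = [[1, 0.6717],
 [0.6717, 1]]


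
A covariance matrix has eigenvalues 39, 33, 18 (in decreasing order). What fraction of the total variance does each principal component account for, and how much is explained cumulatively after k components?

Step 1 — total variance = trace(Sigma) = Σ λ_i = 39 + 33 + 18 = 90.

Step 2 — fraction explained by component i = λ_i / Σ λ:
  PC1: 39/90 = 0.4333
  PC2: 33/90 = 0.3667
  PC3: 18/90 = 0.2

Step 3 — cumulative fraction after k components = (λ_1 + ... + λ_k) / Σ λ:
  k = 1: 39/90 = 0.4333
  k = 2: (39 + 33)/90 = 72/90 = 0.8
  k = 3: (39 + 33 + 18)/90 = 90/90 = 1

Summary (fraction, with percent):

explained: PC1 0.4333 (43.33%), PC2 0.3667 (36.67%), PC3 0.2 (20%);  cumulative: 0.4333, 0.8, 1


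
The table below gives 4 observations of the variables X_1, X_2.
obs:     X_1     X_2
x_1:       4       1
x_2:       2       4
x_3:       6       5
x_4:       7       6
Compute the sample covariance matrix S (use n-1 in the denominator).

Step 1 — column means:
  mean(X_1) = (4 + 2 + 6 + 7) / 4 = 19/4 = 4.75
  mean(X_2) = (1 + 4 + 5 + 6) / 4 = 16/4 = 4

Step 2 — sample covariance S[i,j] = (1/(n-1)) · Σ_k (x_{k,i} - mean_i) · (x_{k,j} - mean_j), with n-1 = 3.
  S[X_1,X_1] = ((-0.75)·(-0.75) + (-2.75)·(-2.75) + (1.25)·(1.25) + (2.25)·(2.25)) / 3 = 14.75/3 = 4.9167
  S[X_1,X_2] = ((-0.75)·(-3) + (-2.75)·(0) + (1.25)·(1) + (2.25)·(2)) / 3 = 8/3 = 2.6667
  S[X_2,X_2] = ((-3)·(-3) + (0)·(0) + (1)·(1) + (2)·(2)) / 3 = 14/3 = 4.6667

S is symmetric (S[j,i] = S[i,j]). Assembling:

S = [[4.9167, 2.6667],
 [2.6667, 4.6667]]


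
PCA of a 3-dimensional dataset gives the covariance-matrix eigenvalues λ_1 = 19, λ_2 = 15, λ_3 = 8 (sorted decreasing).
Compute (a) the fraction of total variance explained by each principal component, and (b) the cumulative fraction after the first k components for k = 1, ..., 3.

Step 1 — total variance = trace(Sigma) = Σ λ_i = 19 + 15 + 8 = 42.

Step 2 — fraction explained by component i = λ_i / Σ λ:
  PC1: 19/42 = 0.4524
  PC2: 15/42 = 0.3571
  PC3: 8/42 = 0.1905

Step 3 — cumulative fraction after k components = (λ_1 + ... + λ_k) / Σ λ:
  k = 1: 19/42 = 0.4524
  k = 2: (19 + 15)/42 = 34/42 = 0.8095
  k = 3: (19 + 15 + 8)/42 = 42/42 = 1

Summary (fraction, with percent):

explained: PC1 0.4524 (45.24%), PC2 0.3571 (35.71%), PC3 0.1905 (19.05%);  cumulative: 0.4524, 0.8095, 1


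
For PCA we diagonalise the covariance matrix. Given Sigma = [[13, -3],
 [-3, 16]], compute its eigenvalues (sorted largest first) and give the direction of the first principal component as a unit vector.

Step 1 — characteristic polynomial of 2×2 Sigma:
  det(Sigma - λI) = λ² - trace · λ + det = 0.
  trace = 13 + 16 = 29, det = 13·16 - (-3)² = 199.
Step 2 — discriminant:
  Δ = trace² - 4·det = 841 - 796 = 45.
Step 3 — eigenvalues:
  λ = (trace ± √Δ)/2 = (29 ± 6.7082)/2,
  λ_1 = 17.8541,  λ_2 = 11.1459.

Step 4 — unit eigenvector for λ_1: solve (Sigma - λ_1 I)v = 0. First row:
  (13 - 17.8541)·v_x + (-3)·v_y = 0, i.e. (-4.8541)·v_x + (-3)·v_y = 0,
  so v ∝ (b, λ_1 - a) = (-3, 4.8541); multiply by -1 so the first entry is positive: u = (3, -4.8541).
  ||u|| = √((3)² + (-4.8541)²) = √(32.5623) ≈ 5.7063,
  v_1 = u/||u|| ≈ (0.5257, -0.8507) (||v_1|| = 1).

λ_1 = 17.8541,  λ_2 = 11.1459;  v_1 ≈ (0.5257, -0.8507)


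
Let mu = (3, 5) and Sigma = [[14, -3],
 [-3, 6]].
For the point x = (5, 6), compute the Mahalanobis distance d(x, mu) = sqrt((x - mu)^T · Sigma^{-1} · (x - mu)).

Step 1 — centre the observation: (x - mu) = (2, 1).

Step 2 — invert Sigma. det(Sigma) = 14·6 - (-3)² = 75.
  Sigma^{-1} = (1/det) · [[d, -b], [-b, a]] = [[0.08, 0.04],
 [0.04, 0.1867]].

Step 3 — form the quadratic (x - mu)^T · Sigma^{-1} · (x - mu):
  Sigma^{-1} · (x - mu) = (0.2, 0.2667).
  (x - mu)^T · [Sigma^{-1} · (x - mu)] = (2)·(0.2) + (1)·(0.2667) = 0.6667.

Step 4 — take square root: d = √(0.6667) ≈ 0.8165.

d(x, mu) = √(0.6667) ≈ 0.8165


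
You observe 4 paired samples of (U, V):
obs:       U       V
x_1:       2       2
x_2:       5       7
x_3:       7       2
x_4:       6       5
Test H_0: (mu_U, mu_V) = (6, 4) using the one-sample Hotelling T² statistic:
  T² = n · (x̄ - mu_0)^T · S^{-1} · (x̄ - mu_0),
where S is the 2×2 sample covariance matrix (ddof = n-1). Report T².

Step 1 — sample mean vector:
  mean(U) = (2 + 5 + 7 + 6) / 4 = 20/4 = 5
  mean(V) = (2 + 7 + 2 + 5) / 4 = 16/4 = 4
  x̄ = (5, 4),  deviation x̄ - mu_0 = (5, 4) - (6, 4) = (-1, 0).

Step 2 — sample covariance matrix, S[i,j] = (1/(n-1)) · Σ_k (x_{k,i} - mean_i) · (x_{k,j} - mean_j), divisor n-1 = 3:
  S[U,U] = ((-3)·(-3) + (0)·(0) + (2)·(2) + (1)·(1)) / 3 = 14/3 = 4.6667
  S[U,V] = ((-3)·(-2) + (0)·(3) + (2)·(-2) + (1)·(1)) / 3 = 3/3 = 1
  S[V,V] = ((-2)·(-2) + (3)·(3) + (-2)·(-2) + (1)·(1)) / 3 = 18/3 = 6
  S = [[4.6667, 1],
 [1, 6]].

Step 3 — invert S. det(S) = 4.6667·6 - (1)² = 27.
  S^{-1} = (1/det) · [[d, -b], [-b, a]] = [[0.2222, -0.037],
 [-0.037, 0.1728]].

Step 4 — quadratic form (x̄ - mu_0)^T · S^{-1} · (x̄ - mu_0):
  S^{-1} · (x̄ - mu_0) = (-0.2222, 0.037),
  (x̄ - mu_0)^T · [...] = (-1)·(-0.2222) + (0)·(0.037) = 0.2222.

Step 5 — scale by n: T² = 4 · 0.2222 = 0.8889.

T² ≈ 0.8889


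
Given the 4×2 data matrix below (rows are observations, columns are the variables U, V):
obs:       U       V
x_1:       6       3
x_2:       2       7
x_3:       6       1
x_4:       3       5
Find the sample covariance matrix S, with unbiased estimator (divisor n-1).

Step 1 — column means:
  mean(U) = (6 + 2 + 6 + 3) / 4 = 17/4 = 4.25
  mean(V) = (3 + 7 + 1 + 5) / 4 = 16/4 = 4

Step 2 — sample covariance S[i,j] = (1/(n-1)) · Σ_k (x_{k,i} - mean_i) · (x_{k,j} - mean_j), with n-1 = 3.
  S[U,U] = ((1.75)·(1.75) + (-2.25)·(-2.25) + (1.75)·(1.75) + (-1.25)·(-1.25)) / 3 = 12.75/3 = 4.25
  S[U,V] = ((1.75)·(-1) + (-2.25)·(3) + (1.75)·(-3) + (-1.25)·(1)) / 3 = -15/3 = -5
  S[V,V] = ((-1)·(-1) + (3)·(3) + (-3)·(-3) + (1)·(1)) / 3 = 20/3 = 6.6667

S is symmetric (S[j,i] = S[i,j]). Assembling:

S = [[4.25, -5],
 [-5, 6.6667]]


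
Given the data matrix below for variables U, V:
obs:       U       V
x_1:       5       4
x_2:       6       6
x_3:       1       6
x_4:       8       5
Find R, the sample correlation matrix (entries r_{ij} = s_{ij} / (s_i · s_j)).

Step 1 — column means:
  mean(U) = (5 + 6 + 1 + 8) / 4 = 20/4 = 5
  mean(V) = (4 + 6 + 6 + 5) / 4 = 21/4 = 5.25

Step 2 — sample variances and covariances s[i,j] = (1/(n-1)) · Σ_k (x_{k,i} - mean_i) · (x_{k,j} - mean_j), with n-1 = 3:
  s[U,U] = ((0)·(0) + (1)·(1) + (-4)·(-4) + (3)·(3)) / 3 = 26/3 = 8.6667
  s[U,V] = ((0)·(-1.25) + (1)·(0.75) + (-4)·(0.75) + (3)·(-0.25)) / 3 = -3/3 = -1
  s[V,V] = ((-1.25)·(-1.25) + (0.75)·(0.75) + (0.75)·(0.75) + (-0.25)·(-0.25)) / 3 = 2.75/3 = 0.9167
  Sample standard deviations s_i = √(s[i,i]):
  s(U) = √(8.6667) = 2.9439
  s(V) = √(0.9167) = 0.9574

Step 3 — r_{ij} = s_{ij} / (s_i · s_j):
  r[U,U] = 1 (diagonal).
  r[U,V] = -1 / (2.9439 · 0.9574) = -1 / 2.8186 = -0.3548
  r[V,V] = 1 (diagonal).

R is symmetric with unit diagonal. Assembling:

R = [[1, -0.3548],
 [-0.3548, 1]]


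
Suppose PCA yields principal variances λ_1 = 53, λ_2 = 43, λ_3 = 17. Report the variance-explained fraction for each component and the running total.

Step 1 — total variance = trace(Sigma) = Σ λ_i = 53 + 43 + 17 = 113.

Step 2 — fraction explained by component i = λ_i / Σ λ:
  PC1: 53/113 = 0.469
  PC2: 43/113 = 0.3805
  PC3: 17/113 = 0.1504

Step 3 — cumulative fraction after k components = (λ_1 + ... + λ_k) / Σ λ:
  k = 1: 53/113 = 0.469
  k = 2: (53 + 43)/113 = 96/113 = 0.8496
  k = 3: (53 + 43 + 17)/113 = 113/113 = 1

Summary (fraction, with percent):

explained: PC1 0.469 (46.9%), PC2 0.3805 (38.05%), PC3 0.1504 (15.04%);  cumulative: 0.469, 0.8496, 1


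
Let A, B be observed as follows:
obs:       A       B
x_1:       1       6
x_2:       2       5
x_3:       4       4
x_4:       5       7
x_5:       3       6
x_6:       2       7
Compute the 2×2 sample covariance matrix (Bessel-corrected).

Step 1 — column means:
  mean(A) = (1 + 2 + 4 + 5 + 3 + 2) / 6 = 17/6 = 2.8333
  mean(B) = (6 + 5 + 4 + 7 + 6 + 7) / 6 = 35/6 = 5.8333

Step 2 — sample covariance S[i,j] = (1/(n-1)) · Σ_k (x_{k,i} - mean_i) · (x_{k,j} - mean_j), with n-1 = 5.
  S[A,A] = ((-1.8333)·(-1.8333) + (-0.8333)·(-0.8333) + (1.1667)·(1.1667) + (2.1667)·(2.1667) + (0.1667)·(0.1667) + (-0.8333)·(-0.8333)) / 5 = 10.8333/5 = 2.1667
  S[A,B] = ((-1.8333)·(0.1667) + (-0.8333)·(-0.8333) + (1.1667)·(-1.8333) + (2.1667)·(1.1667) + (0.1667)·(0.1667) + (-0.8333)·(1.1667)) / 5 = -0.1667/5 = -0.0333
  S[B,B] = ((0.1667)·(0.1667) + (-0.8333)·(-0.8333) + (-1.8333)·(-1.8333) + (1.1667)·(1.1667) + (0.1667)·(0.1667) + (1.1667)·(1.1667)) / 5 = 6.8333/5 = 1.3667

S is symmetric (S[j,i] = S[i,j]). Assembling:

S = [[2.1667, -0.0333],
 [-0.0333, 1.3667]]


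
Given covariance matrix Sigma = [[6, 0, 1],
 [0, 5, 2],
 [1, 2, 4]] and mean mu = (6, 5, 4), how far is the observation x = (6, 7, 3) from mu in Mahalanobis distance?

Step 1 — centre the observation: (x - mu) = (0, 2, -1).

Step 2 — invert Sigma (cofactor / det for 3×3, or solve directly):
  Sigma^{-1} = [[0.1758, 0.022, -0.0549],
 [0.022, 0.2527, -0.1319],
 [-0.0549, -0.1319, 0.3297]].

Step 3 — form the quadratic (x - mu)^T · Sigma^{-1} · (x - mu):
  Sigma^{-1} · (x - mu) = (0.0989, 0.6374, -0.5934).
  (x - mu)^T · [Sigma^{-1} · (x - mu)] = (0)·(0.0989) + (2)·(0.6374) + (-1)·(-0.5934) = 1.8681.

Step 4 — take square root: d = √(1.8681) ≈ 1.3668.

d(x, mu) = √(1.8681) ≈ 1.3668


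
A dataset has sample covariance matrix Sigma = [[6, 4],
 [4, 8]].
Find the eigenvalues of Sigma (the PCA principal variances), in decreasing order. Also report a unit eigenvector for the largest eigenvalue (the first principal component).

Step 1 — characteristic polynomial of 2×2 Sigma:
  det(Sigma - λI) = λ² - trace · λ + det = 0.
  trace = 6 + 8 = 14, det = 6·8 - (4)² = 32.
Step 2 — discriminant:
  Δ = trace² - 4·det = 196 - 128 = 68.
Step 3 — eigenvalues:
  λ = (trace ± √Δ)/2 = (14 ± 8.2462)/2,
  λ_1 = 11.1231,  λ_2 = 2.8769.

Step 4 — unit eigenvector for λ_1: solve (Sigma - λ_1 I)v = 0. First row:
  (6 - 11.1231)·v_x + (4)·v_y = 0, i.e. (-5.1231)·v_x + (4)·v_y = 0,
  so v ∝ (b, λ_1 - a) = (4, 5.1231) = u.
  ||u|| = √((4)² + (5.1231)²) = √(42.2462) ≈ 6.4997,
  v_1 = u/||u|| ≈ (0.6154, 0.7882) (||v_1|| = 1).

λ_1 = 11.1231,  λ_2 = 2.8769;  v_1 ≈ (0.6154, 0.7882)


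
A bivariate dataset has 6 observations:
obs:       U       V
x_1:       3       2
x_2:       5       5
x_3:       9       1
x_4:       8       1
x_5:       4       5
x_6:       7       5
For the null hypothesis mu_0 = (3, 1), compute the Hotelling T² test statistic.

Step 1 — sample mean vector:
  mean(U) = (3 + 5 + 9 + 8 + 4 + 7) / 6 = 36/6 = 6
  mean(V) = (2 + 5 + 1 + 1 + 5 + 5) / 6 = 19/6 = 3.1667
  x̄ = (6, 3.1667),  deviation x̄ - mu_0 = (6, 3.1667) - (3, 1) = (3, 2.1667).

Step 2 — sample covariance matrix, S[i,j] = (1/(n-1)) · Σ_k (x_{k,i} - mean_i) · (x_{k,j} - mean_j), divisor n-1 = 5:
  S[U,U] = ((-3)·(-3) + (-1)·(-1) + (3)·(3) + (2)·(2) + (-2)·(-2) + (1)·(1)) / 5 = 28/5 = 5.6
  S[U,V] = ((-3)·(-1.1667) + (-1)·(1.8333) + (3)·(-2.1667) + (2)·(-2.1667) + (-2)·(1.8333) + (1)·(1.8333)) / 5 = -11/5 = -2.2
  S[V,V] = ((-1.1667)·(-1.1667) + (1.8333)·(1.8333) + (-2.1667)·(-2.1667) + (-2.1667)·(-2.1667) + (1.8333)·(1.8333) + (1.8333)·(1.8333)) / 5 = 20.8333/5 = 4.1667
  S = [[5.6, -2.2],
 [-2.2, 4.1667]].

Step 3 — invert S. det(S) = 5.6·4.1667 - (-2.2)² = 18.4933.
  S^{-1} = (1/det) · [[d, -b], [-b, a]] = [[0.2253, 0.119],
 [0.119, 0.3028]].

Step 4 — quadratic form (x̄ - mu_0)^T · S^{-1} · (x̄ - mu_0):
  S^{-1} · (x̄ - mu_0) = (0.9337, 1.013),
  (x̄ - mu_0)^T · [...] = (3)·(0.9337) + (2.1667)·(1.013) = 4.9958.

Step 5 — scale by n: T² = 6 · 4.9958 = 29.9748.

T² ≈ 29.9748


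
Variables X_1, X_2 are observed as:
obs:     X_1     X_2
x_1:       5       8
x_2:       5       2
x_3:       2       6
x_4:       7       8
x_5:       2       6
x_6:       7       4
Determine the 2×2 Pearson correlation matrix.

Step 1 — column means:
  mean(X_1) = (5 + 5 + 2 + 7 + 2 + 7) / 6 = 28/6 = 4.6667
  mean(X_2) = (8 + 2 + 6 + 8 + 6 + 4) / 6 = 34/6 = 5.6667

Step 2 — sample variances and covariances s[i,j] = (1/(n-1)) · Σ_k (x_{k,i} - mean_i) · (x_{k,j} - mean_j), with n-1 = 5:
  s[X_1,X_1] = ((0.3333)·(0.3333) + (0.3333)·(0.3333) + (-2.6667)·(-2.6667) + (2.3333)·(2.3333) + (-2.6667)·(-2.6667) + (2.3333)·(2.3333)) / 5 = 25.3333/5 = 5.0667
  s[X_1,X_2] = ((0.3333)·(2.3333) + (0.3333)·(-3.6667) + (-2.6667)·(0.3333) + (2.3333)·(2.3333) + (-2.6667)·(0.3333) + (2.3333)·(-1.6667)) / 5 = -0.6667/5 = -0.1333
  s[X_2,X_2] = ((2.3333)·(2.3333) + (-3.6667)·(-3.6667) + (0.3333)·(0.3333) + (2.3333)·(2.3333) + (0.3333)·(0.3333) + (-1.6667)·(-1.6667)) / 5 = 27.3333/5 = 5.4667
  Sample standard deviations s_i = √(s[i,i]):
  s(X_1) = √(5.0667) = 2.2509
  s(X_2) = √(5.4667) = 2.3381

Step 3 — r_{ij} = s_{ij} / (s_i · s_j):
  r[X_1,X_1] = 1 (diagonal).
  r[X_1,X_2] = -0.1333 / (2.2509 · 2.3381) = -0.1333 / 5.2629 = -0.0253
  r[X_2,X_2] = 1 (diagonal).

R is symmetric with unit diagonal. Assembling:

R = [[1, -0.0253],
 [-0.0253, 1]]


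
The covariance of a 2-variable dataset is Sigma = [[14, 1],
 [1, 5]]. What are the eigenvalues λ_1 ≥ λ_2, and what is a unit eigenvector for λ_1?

Step 1 — characteristic polynomial of 2×2 Sigma:
  det(Sigma - λI) = λ² - trace · λ + det = 0.
  trace = 14 + 5 = 19, det = 14·5 - (1)² = 69.
Step 2 — discriminant:
  Δ = trace² - 4·det = 361 - 276 = 85.
Step 3 — eigenvalues:
  λ = (trace ± √Δ)/2 = (19 ± 9.2195)/2,
  λ_1 = 14.1098,  λ_2 = 4.8902.

Step 4 — unit eigenvector for λ_1: solve (Sigma - λ_1 I)v = 0. First row:
  (14 - 14.1098)·v_x + (1)·v_y = 0, i.e. (-0.1098)·v_x + (1)·v_y = 0,
  so v ∝ (b, λ_1 - a) = (1, 0.1098) = u.
  ||u|| = √((1)² + (0.1098)²) = √(1.012) ≈ 1.006,
  v_1 = u/||u|| ≈ (0.994, 0.1091) (||v_1|| = 1).

λ_1 = 14.1098,  λ_2 = 4.8902;  v_1 ≈ (0.994, 0.1091)


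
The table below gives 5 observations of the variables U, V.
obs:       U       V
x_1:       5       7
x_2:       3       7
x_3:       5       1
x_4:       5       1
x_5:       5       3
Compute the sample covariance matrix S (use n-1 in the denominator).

Step 1 — column means:
  mean(U) = (5 + 3 + 5 + 5 + 5) / 5 = 23/5 = 4.6
  mean(V) = (7 + 7 + 1 + 1 + 3) / 5 = 19/5 = 3.8

Step 2 — sample covariance S[i,j] = (1/(n-1)) · Σ_k (x_{k,i} - mean_i) · (x_{k,j} - mean_j), with n-1 = 4.
  S[U,U] = ((0.4)·(0.4) + (-1.6)·(-1.6) + (0.4)·(0.4) + (0.4)·(0.4) + (0.4)·(0.4)) / 4 = 3.2/4 = 0.8
  S[U,V] = ((0.4)·(3.2) + (-1.6)·(3.2) + (0.4)·(-2.8) + (0.4)·(-2.8) + (0.4)·(-0.8)) / 4 = -6.4/4 = -1.6
  S[V,V] = ((3.2)·(3.2) + (3.2)·(3.2) + (-2.8)·(-2.8) + (-2.8)·(-2.8) + (-0.8)·(-0.8)) / 4 = 36.8/4 = 9.2

S is symmetric (S[j,i] = S[i,j]). Assembling:

S = [[0.8, -1.6],
 [-1.6, 9.2]]


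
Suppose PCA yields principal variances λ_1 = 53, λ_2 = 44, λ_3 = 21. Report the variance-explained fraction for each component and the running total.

Step 1 — total variance = trace(Sigma) = Σ λ_i = 53 + 44 + 21 = 118.

Step 2 — fraction explained by component i = λ_i / Σ λ:
  PC1: 53/118 = 0.4492
  PC2: 44/118 = 0.3729
  PC3: 21/118 = 0.178

Step 3 — cumulative fraction after k components = (λ_1 + ... + λ_k) / Σ λ:
  k = 1: 53/118 = 0.4492
  k = 2: (53 + 44)/118 = 97/118 = 0.822
  k = 3: (53 + 44 + 21)/118 = 118/118 = 1

Summary (fraction, with percent):

explained: PC1 0.4492 (44.92%), PC2 0.3729 (37.29%), PC3 0.178 (17.8%);  cumulative: 0.4492, 0.822, 1


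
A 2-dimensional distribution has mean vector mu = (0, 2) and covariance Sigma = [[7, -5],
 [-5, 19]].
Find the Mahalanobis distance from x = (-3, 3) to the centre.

Step 1 — centre the observation: (x - mu) = (-3, 1).

Step 2 — invert Sigma. det(Sigma) = 7·19 - (-5)² = 108.
  Sigma^{-1} = (1/det) · [[d, -b], [-b, a]] = [[0.1759, 0.0463],
 [0.0463, 0.0648]].

Step 3 — form the quadratic (x - mu)^T · Sigma^{-1} · (x - mu):
  Sigma^{-1} · (x - mu) = (-0.4815, -0.0741).
  (x - mu)^T · [Sigma^{-1} · (x - mu)] = (-3)·(-0.4815) + (1)·(-0.0741) = 1.3704.

Step 4 — take square root: d = √(1.3704) ≈ 1.1706.

d(x, mu) = √(1.3704) ≈ 1.1706


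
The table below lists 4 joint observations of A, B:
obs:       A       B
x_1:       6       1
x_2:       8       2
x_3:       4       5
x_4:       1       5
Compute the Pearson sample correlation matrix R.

Step 1 — column means:
  mean(A) = (6 + 8 + 4 + 1) / 4 = 19/4 = 4.75
  mean(B) = (1 + 2 + 5 + 5) / 4 = 13/4 = 3.25

Step 2 — sample variances and covariances s[i,j] = (1/(n-1)) · Σ_k (x_{k,i} - mean_i) · (x_{k,j} - mean_j), with n-1 = 3:
  s[A,A] = ((1.25)·(1.25) + (3.25)·(3.25) + (-0.75)·(-0.75) + (-3.75)·(-3.75)) / 3 = 26.75/3 = 8.9167
  s[A,B] = ((1.25)·(-2.25) + (3.25)·(-1.25) + (-0.75)·(1.75) + (-3.75)·(1.75)) / 3 = -14.75/3 = -4.9167
  s[B,B] = ((-2.25)·(-2.25) + (-1.25)·(-1.25) + (1.75)·(1.75) + (1.75)·(1.75)) / 3 = 12.75/3 = 4.25
  Sample standard deviations s_i = √(s[i,i]):
  s(A) = √(8.9167) = 2.9861
  s(B) = √(4.25) = 2.0616

Step 3 — r_{ij} = s_{ij} / (s_i · s_j):
  r[A,A] = 1 (diagonal).
  r[A,B] = -4.9167 / (2.9861 · 2.0616) = -4.9167 / 6.156 = -0.7987
  r[B,B] = 1 (diagonal).

R is symmetric with unit diagonal. Assembling:

R = [[1, -0.7987],
 [-0.7987, 1]]
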